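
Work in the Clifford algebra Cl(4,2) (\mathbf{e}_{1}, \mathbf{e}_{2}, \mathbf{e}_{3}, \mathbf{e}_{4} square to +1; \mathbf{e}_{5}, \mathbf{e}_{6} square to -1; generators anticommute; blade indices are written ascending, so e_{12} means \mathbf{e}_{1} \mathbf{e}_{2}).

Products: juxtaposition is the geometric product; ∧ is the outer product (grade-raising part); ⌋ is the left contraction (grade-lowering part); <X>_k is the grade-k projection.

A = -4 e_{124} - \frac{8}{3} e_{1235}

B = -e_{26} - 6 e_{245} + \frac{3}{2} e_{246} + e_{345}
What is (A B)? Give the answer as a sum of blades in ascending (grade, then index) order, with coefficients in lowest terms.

step 1: -24 e_{15} + 6 e_{16} + \frac{8}{3} e_{124} + 16 e_{134} - 4 e_{146} + 4 e_{1235} + \frac{8}{3} e_{1356} + 4 e_{13456}
Answer: -24 e_{15} + 6 e_{16} + \frac{8}{3} e_{124} + 16 e_{134} - 4 e_{146} + 4 e_{1235} + \frac{8}{3} e_{1356} + 4 e_{13456}


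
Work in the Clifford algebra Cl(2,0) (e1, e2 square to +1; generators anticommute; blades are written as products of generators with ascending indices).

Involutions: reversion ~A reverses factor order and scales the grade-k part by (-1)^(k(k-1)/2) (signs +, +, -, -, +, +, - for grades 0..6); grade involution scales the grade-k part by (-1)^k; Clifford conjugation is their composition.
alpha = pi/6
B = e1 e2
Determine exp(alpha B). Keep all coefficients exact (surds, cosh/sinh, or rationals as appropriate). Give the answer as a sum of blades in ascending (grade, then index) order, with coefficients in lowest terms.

B^2 = (1)^2*(e1 e2)^2 = 1*(-1) = -1 (a basis 2-blade squares to minus the product of its generators' squares).
B^2 = -1 — the negative square puts this in the circular regime; l = 1, alpha*l = pi/6, so exp(alpha B) = cos(pi/6) + (sin(pi/6)/1)*B = sqrt(3)/2 + (1/2)*B.
Answer: sqrt(3)/2 + 1/2*e1 e2


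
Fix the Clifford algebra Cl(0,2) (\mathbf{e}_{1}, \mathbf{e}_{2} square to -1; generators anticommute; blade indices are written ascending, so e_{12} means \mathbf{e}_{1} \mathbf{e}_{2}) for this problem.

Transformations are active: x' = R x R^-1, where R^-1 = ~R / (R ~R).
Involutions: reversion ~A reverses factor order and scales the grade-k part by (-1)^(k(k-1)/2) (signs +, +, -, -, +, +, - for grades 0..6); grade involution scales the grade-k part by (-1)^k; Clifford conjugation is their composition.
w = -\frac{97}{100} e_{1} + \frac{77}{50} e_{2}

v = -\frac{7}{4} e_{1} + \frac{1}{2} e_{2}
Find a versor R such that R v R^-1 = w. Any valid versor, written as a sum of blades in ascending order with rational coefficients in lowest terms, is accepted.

Reasoning: v^2 = w^2 = -\frac{53}{16} since conjugation preserves the quadratic form; R = v + w = -\frac{68}{25} e_{1} + \frac{51}{25} e_{2} is then valid when invertible, keeping its own part and reversing (v - w)/2.
Answer: -\frac{68}{25} e_{1} + \frac{51}{25} e_{2}


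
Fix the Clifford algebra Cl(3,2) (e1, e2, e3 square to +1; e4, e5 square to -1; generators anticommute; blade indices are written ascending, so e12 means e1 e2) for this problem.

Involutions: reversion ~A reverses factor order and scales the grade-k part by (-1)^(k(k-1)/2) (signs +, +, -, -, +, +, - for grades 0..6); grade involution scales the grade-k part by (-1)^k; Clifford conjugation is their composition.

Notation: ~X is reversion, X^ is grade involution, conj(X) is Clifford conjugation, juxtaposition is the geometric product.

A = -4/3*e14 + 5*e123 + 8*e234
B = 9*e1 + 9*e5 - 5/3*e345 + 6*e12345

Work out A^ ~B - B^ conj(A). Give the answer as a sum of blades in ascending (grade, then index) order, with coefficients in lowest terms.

first term: 12*e4 + 48*e15 - 45*e23 - 40/3*e25 + 30*e45 - 20/9*e135 - 12*e145 - 8*e235 + 72*e1234 - 45*e1235 - 25/3*e1245 - 72*e2345
second term: -12*e4 + 48*e15 - 45*e23 - 40/3*e25 + 30*e45 - 20/9*e135 - 12*e145 - 8*e235 - 72*e1234 + 45*e1235 + 25/3*e1245 + 72*e2345
Answer: 24*e4 + 144*e1234 - 90*e1235 - 50/3*e1245 - 144*e2345


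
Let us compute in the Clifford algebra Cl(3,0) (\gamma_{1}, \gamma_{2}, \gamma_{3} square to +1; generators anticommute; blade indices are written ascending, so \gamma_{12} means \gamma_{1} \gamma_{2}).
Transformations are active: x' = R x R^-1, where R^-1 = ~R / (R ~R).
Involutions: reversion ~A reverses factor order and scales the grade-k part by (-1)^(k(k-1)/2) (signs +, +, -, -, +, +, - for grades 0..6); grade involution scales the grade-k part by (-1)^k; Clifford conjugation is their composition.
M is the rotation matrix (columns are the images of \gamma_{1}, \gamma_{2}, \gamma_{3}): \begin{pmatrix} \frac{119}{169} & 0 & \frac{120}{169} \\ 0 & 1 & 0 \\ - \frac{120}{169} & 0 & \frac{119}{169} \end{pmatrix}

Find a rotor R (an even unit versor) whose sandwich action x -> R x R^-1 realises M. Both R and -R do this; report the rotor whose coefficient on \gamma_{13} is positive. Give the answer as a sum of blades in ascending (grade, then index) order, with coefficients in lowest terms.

Method: write R = a + b12*\gamma_{12} + b13*\gamma_{13} + b23*\gamma_{23} with a^2 + b12^2 + b13^2 + b23^2 = 1 (so R^-1 = ~R). Expanding the columns R e_j ~R gives tr M = 4a^2 - 1 and, from the antisymmetric part, M21 - M12 = -4a*b12, M13 - M31 = 4a*b13, M32 - M23 = -4a*b23.
Here tr M = \frac{407}{169}, so a^2 = (1 + tr M)/4 = \frac{144}{169} and a = ±\frac{12}{13}. Taking a = \frac{12}{13}: M21 - M12 = 0, M13 - M31 = \frac{240}{169}, M32 - M23 = 0, giving b12 = 0, b13 = \frac{5}{13}, b23 = 0, i.e. R = \frac{12}{13} + \frac{5}{13} \gamma_{13}.
Its \gamma_{13} coefficient is already positive.
Answer: \frac{12}{13} + \frac{5}{13} \gamma_{13}. Key observation: the double cover Spin(3) -> SO(3) sends R and -R to the same matrix (trace \frac{407}{169} here), so the stated sign of the \gamma_{13} coefficient is what selects one sheet.


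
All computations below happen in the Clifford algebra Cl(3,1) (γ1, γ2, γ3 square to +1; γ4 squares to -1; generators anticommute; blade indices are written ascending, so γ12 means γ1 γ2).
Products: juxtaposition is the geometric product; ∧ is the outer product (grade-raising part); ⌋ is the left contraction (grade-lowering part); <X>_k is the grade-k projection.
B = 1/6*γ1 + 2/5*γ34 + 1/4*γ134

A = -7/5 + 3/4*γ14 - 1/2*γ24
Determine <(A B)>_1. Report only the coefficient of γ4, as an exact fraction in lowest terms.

step 1: -7/30*γ1 - 3/16*γ3 - 1/8*γ4 + 3/10*γ13 - 1/5*γ23 - 14/25*γ34 - 1/8*γ123 - 1/12*γ124 - 7/20*γ134
step 2: -7/30*γ1 - 3/16*γ3 - 1/8*γ4
Answer: -1/8


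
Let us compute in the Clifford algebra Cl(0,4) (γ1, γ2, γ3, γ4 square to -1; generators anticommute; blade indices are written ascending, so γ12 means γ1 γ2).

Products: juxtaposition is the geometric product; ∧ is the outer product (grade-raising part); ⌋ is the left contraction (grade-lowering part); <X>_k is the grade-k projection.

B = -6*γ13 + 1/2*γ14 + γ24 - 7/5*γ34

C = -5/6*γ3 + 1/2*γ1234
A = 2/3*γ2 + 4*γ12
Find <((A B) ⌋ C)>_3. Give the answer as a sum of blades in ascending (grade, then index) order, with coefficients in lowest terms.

step 1: -2/3*γ4 - 4*γ14 - 24*γ23 + 2*γ24 + 4*γ123 - 1/3*γ124 - 14/15*γ234 - 28/5*γ1234
step 2: -14/5 + 7/15*γ1 + 1/6*γ3 + 2*γ4 + γ13 + 12*γ14 + 2*γ23 - 1/3*γ123
step 3: -1/3*γ123
Answer: -1/3*γ123


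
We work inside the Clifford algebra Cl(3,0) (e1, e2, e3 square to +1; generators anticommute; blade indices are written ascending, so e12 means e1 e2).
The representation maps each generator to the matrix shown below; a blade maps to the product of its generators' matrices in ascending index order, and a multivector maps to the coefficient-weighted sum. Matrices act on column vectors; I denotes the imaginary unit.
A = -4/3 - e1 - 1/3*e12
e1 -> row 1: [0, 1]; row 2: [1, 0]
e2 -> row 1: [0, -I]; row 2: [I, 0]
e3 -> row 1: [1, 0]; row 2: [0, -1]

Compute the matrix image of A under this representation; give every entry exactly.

Bivector images (products of the table entries): rho(e12) = rho(e1)rho(e2) = row 1: [I, 0]; row 2: [0, -I].
M = (-4/3)*1 + (-1)*rho(e1) + (-1/3)*rho(e12), summed entrywise (1 is the identity matrix):
Answer: row 1: [-4/3 - I/3, -1]; row 2: [-1, -4/3 + I/3]


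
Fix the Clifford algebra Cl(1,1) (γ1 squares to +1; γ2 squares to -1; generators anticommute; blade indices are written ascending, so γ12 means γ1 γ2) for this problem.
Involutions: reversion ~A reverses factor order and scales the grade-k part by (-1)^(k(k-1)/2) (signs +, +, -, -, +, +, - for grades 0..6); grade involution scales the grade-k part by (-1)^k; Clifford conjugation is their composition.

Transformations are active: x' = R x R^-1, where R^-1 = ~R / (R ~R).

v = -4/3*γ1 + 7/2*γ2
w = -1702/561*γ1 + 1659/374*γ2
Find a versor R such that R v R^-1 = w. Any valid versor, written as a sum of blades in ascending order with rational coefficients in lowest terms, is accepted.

Take R = v + w = -2450/561*γ1 + 1484/187*γ2. Because q(v) = q(w) = -377/36, conjugation by R sends v exactly to w.
Answer: -2450/561*γ1 + 1484/187*γ2


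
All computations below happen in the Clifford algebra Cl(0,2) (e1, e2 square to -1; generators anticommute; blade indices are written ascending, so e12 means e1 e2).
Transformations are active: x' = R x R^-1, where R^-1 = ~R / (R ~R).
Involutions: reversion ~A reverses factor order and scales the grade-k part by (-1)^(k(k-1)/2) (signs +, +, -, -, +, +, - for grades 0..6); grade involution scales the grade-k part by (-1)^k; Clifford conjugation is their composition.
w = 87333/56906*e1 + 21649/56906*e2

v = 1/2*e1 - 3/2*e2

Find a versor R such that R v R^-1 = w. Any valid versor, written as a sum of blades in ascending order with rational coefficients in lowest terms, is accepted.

Why this works: both vectors square to -5/2, so q(v) = q(w) and R = v + w = 57893/28453*e1 - 31855/28453*e2 carries v to w — its own direction survives, the complement (v - w)/2 flips.
Answer: 57893/28453*e1 - 31855/28453*e2


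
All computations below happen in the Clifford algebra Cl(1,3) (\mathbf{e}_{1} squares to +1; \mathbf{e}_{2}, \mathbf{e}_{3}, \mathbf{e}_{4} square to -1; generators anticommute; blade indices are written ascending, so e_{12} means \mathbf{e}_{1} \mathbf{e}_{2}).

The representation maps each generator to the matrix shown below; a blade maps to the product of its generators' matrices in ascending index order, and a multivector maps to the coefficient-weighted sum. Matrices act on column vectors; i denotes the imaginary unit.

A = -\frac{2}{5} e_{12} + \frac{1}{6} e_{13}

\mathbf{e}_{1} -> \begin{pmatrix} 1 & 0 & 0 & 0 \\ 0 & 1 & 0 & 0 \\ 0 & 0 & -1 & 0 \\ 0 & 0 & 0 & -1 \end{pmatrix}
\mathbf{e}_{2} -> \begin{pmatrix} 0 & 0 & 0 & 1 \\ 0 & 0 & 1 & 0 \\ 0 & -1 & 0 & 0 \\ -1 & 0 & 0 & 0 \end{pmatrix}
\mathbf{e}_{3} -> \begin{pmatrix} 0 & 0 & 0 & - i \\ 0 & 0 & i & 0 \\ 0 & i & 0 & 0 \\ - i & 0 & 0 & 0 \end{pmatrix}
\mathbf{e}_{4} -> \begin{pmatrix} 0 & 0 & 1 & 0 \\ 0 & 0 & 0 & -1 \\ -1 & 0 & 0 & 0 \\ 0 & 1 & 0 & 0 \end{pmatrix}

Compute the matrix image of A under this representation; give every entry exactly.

Bivector images (products of the table entries): rho(e_{12}) = rho(\mathbf{e}_{1})rho(\mathbf{e}_{2}) = \begin{pmatrix} 0 & 0 & 0 & 1 \\ 0 & 0 & 1 & 0 \\ 0 & 1 & 0 & 0 \\ 1 & 0 & 0 & 0 \end{pmatrix}; rho(e_{13}) = rho(\mathbf{e}_{1})rho(\mathbf{e}_{3}) = \begin{pmatrix} 0 & 0 & 0 & - i \\ 0 & 0 & i & 0 \\ 0 & - i & 0 & 0 \\ i & 0 & 0 & 0 \end{pmatrix}.
M = (-\frac{2}{5})*rho(e_{12}) + (\frac{1}{6})*rho(e_{13}), summed entrywise:
Answer: \begin{pmatrix} 0 & 0 & 0 & - \frac{2}{5} - \frac{i}{6} \\ 0 & 0 & - \frac{2}{5} + \frac{i}{6} & 0 \\ 0 & - \frac{2}{5} - \frac{i}{6} & 0 & 0 \\ - \frac{2}{5} + \frac{i}{6} & 0 & 0 & 0 \end{pmatrix}


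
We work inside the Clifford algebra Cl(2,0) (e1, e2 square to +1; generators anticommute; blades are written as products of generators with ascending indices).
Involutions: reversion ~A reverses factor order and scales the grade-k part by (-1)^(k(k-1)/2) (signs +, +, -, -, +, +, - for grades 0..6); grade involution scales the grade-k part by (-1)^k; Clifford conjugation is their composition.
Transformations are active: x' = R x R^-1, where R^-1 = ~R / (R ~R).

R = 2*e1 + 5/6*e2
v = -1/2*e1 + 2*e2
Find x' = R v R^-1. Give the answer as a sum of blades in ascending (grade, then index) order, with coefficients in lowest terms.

~R = 2*e1 + 5/6*e2, and R ~R = 169/36, so R^-1 = ~R / (169/36).
R v = 2/3 + 53/12*e1 e2
Answer: 361/338*e1 - 298/169*e2


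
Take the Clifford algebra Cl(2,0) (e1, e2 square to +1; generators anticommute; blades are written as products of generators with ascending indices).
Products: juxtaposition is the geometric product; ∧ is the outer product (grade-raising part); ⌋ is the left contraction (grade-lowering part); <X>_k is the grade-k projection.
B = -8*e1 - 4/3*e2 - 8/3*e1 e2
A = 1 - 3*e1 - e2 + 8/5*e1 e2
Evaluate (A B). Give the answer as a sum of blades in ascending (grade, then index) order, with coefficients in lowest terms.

step 1: 148/5 - 64/5*e1 + 292/15*e2 - 20/3*e1 e2
Answer: 148/5 - 64/5*e1 + 292/15*e2 - 20/3*e1 e2


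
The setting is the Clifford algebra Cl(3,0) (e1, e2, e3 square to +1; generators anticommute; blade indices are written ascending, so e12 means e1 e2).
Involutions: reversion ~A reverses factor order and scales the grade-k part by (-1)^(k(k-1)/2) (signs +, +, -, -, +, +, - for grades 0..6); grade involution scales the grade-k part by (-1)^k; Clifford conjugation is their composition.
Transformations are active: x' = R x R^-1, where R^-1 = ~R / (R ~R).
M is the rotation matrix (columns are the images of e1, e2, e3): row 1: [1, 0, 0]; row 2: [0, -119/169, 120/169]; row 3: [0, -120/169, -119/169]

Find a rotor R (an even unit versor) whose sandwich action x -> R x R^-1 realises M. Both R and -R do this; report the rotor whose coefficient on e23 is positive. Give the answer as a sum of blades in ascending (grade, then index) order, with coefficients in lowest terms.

Method: write R = a + b12*e12 + b13*e13 + b23*e23 with a^2 + b12^2 + b13^2 + b23^2 = 1 (so R^-1 = ~R). Expanding the columns R e_j ~R gives tr M = 4a^2 - 1 and, from the antisymmetric part, M21 - M12 = -4a*b12, M13 - M31 = 4a*b13, M32 - M23 = -4a*b23.
Here tr M = -69/169, so a^2 = (1 + tr M)/4 = 25/169 and a = ±5/13. Taking a = 5/13: M21 - M12 = 0, M13 - M31 = 0, M32 - M23 = -240/169, giving b12 = 0, b13 = 0, b23 = 12/13, i.e. R = 5/13 + 12/13*e23.
Its e23 coefficient is already positive.
Answer: 5/13 + 12/13*e23. Note: both R and -R realise this M (trace -69/169); the covering map identifies them, and the e23-coefficient sign is the tie-breaker.


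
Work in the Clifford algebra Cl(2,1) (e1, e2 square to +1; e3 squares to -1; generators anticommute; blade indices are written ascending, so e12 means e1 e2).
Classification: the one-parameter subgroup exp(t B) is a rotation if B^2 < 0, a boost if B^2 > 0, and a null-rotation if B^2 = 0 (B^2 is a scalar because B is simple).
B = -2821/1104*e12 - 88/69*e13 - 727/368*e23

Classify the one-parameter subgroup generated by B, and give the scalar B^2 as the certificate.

B^2 term by term: the squares give (-2821/1104)^2*(e12)^2 + (-88/69)^2*(e13)^2 + (-727/368)^2*(e23)^2 = 7958041/1218816*(-1) + 7744/4761*(+1) + 528529/135424*(+1) = -1 (each basis 2-blade squares to minus the product of its generators' squares); cross terms between blades sharing an index anticommute and cancel. So B^2 = -1.
Answer: rotation, certificate B^2 = -1. Note: conjugating B changes its blade decomposition but never the scalar B^2 = -1, whose sign settles the classification.


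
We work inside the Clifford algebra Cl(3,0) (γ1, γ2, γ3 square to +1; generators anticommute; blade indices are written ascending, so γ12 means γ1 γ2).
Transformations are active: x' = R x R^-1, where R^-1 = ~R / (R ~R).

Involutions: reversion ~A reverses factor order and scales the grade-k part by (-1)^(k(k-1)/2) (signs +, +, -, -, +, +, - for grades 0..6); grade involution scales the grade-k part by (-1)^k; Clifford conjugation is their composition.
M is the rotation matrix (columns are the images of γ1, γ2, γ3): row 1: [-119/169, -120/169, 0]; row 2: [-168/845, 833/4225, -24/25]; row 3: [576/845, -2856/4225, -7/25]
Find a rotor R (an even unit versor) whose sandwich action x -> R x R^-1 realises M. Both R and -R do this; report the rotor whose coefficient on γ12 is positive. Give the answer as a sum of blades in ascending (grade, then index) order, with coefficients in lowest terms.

Method: write R = a + b12*γ12 + b13*γ13 + b23*γ23 with a^2 + b12^2 + b13^2 + b23^2 = 1 (so R^-1 = ~R). Expanding the columns R e_j ~R gives tr M = 4a^2 - 1 and, from the antisymmetric part, M21 - M12 = -4a*b12, M13 - M31 = 4a*b13, M32 - M23 = -4a*b23.
Here tr M = -133/169, so a^2 = (1 + tr M)/4 = 9/169 and a = ±3/13. Taking a = 3/13: M21 - M12 = 432/845, M13 - M31 = -576/845, M32 - M23 = 48/169, giving b12 = -36/65, b13 = -48/65, b23 = -4/13, i.e. R = 3/13 - 36/65*γ12 - 48/65*γ13 - 4/13*γ23.
Its γ12 coefficient is negative, so report the other preimage -R.
Answer: -3/13 + 36/65*γ12 + 48/65*γ13 + 4/13*γ23. Key observation: the double cover Spin(3) -> SO(3) sends R and -R to the same matrix (trace -133/169 here), so the stated sign of the γ12 coefficient is what selects one sheet.


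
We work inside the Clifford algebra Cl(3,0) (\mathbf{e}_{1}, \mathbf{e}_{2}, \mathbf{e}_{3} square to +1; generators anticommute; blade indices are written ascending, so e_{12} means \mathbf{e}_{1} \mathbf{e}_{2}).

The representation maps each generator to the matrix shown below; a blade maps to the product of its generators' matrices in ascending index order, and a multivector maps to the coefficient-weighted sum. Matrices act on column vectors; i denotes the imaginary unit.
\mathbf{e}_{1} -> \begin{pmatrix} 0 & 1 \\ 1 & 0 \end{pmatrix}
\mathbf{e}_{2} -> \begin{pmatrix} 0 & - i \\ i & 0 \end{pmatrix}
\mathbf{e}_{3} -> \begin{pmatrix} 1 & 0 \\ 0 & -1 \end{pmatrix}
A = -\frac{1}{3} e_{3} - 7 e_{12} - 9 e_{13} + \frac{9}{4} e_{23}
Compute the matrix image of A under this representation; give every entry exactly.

Bivector images (products of the table entries): rho(e_{12}) = rho(\mathbf{e}_{1})rho(\mathbf{e}_{2}) = \begin{pmatrix} i & 0 \\ 0 & - i \end{pmatrix}; rho(e_{13}) = rho(\mathbf{e}_{1})rho(\mathbf{e}_{3}) = \begin{pmatrix} 0 & -1 \\ 1 & 0 \end{pmatrix}; rho(e_{23}) = rho(\mathbf{e}_{2})rho(\mathbf{e}_{3}) = \begin{pmatrix} 0 & i \\ i & 0 \end{pmatrix}.
M = (-\frac{1}{3})*rho(e_{3}) + (-7)*rho(e_{12}) + (-9)*rho(e_{13}) + (\frac{9}{4})*rho(e_{23}), summed entrywise:
Answer: \begin{pmatrix} - \frac{1}{3} - 7 i & 9 + \frac{9 i}{4} \\ -9 + \frac{9 i}{4} & \frac{1}{3} + 7 i \end{pmatrix}


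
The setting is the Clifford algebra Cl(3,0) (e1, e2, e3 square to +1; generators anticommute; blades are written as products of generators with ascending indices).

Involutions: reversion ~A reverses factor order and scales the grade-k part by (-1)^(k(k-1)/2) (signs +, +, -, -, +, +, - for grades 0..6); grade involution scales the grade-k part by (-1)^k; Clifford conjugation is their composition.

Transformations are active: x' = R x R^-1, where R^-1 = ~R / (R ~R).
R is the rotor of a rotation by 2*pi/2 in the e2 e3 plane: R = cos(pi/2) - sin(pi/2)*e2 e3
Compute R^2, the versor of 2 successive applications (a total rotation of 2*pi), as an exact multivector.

Because a rotor carries half the rotation angle, composing 2 copies of this e2 e3-plane rotor multiplies the phase: 2*(pi/2) = pi, hence R^2 = cos(pi) - sin(pi)*e2 e3.
cos(pi) = -1 and sin(pi) = 0, so R^2 = -1. The total rotation 2*pi is 1 full turn, so every vector returns to itself, yet the rotor is -1, on the OTHER sheet of the double cover (an odd number of 2*pi turns).
Answer: -1


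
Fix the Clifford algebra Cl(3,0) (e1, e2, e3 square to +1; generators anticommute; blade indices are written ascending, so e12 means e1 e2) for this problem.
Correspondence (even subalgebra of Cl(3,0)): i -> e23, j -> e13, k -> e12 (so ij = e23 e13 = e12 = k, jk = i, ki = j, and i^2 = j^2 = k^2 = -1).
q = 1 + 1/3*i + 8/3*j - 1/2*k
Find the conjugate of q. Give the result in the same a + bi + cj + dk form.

In blades: q = 1 - 1/2*e12 + 8/3*e13 + 1/3*e23.
Quaternion conjugation is reversion on the even subalgebra: the scalar is fixed and every grade-2 blade flips sign, giving 1 + 1/2*e12 - 8/3*e13 - 1/3*e23; translating back:
Answer: 1 - 1/3*i - 8/3*j + 1/2*k


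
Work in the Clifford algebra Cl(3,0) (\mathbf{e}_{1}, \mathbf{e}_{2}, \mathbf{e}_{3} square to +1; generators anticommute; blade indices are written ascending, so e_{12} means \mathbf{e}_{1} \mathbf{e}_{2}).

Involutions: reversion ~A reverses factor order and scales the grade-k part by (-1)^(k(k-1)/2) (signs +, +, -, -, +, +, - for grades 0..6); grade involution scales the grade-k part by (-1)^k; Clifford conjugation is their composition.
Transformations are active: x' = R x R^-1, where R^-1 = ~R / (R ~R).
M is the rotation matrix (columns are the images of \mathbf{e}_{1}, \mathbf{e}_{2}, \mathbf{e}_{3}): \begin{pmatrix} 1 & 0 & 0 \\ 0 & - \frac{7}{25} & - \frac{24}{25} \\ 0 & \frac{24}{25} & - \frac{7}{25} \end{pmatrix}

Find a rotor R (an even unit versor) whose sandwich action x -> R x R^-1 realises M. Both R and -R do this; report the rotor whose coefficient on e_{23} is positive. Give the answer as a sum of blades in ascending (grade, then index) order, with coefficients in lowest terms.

Method: write R = a + b12*e_{12} + b13*e_{13} + b23*e_{23} with a^2 + b12^2 + b13^2 + b23^2 = 1 (so R^-1 = ~R). Expanding the columns R e_j ~R gives tr M = 4a^2 - 1 and, from the antisymmetric part, M21 - M12 = -4a*b12, M13 - M31 = 4a*b13, M32 - M23 = -4a*b23.
Here tr M = \frac{11}{25}, so a^2 = (1 + tr M)/4 = \frac{9}{25} and a = ±\frac{3}{5}. Taking a = \frac{3}{5}: M21 - M12 = 0, M13 - M31 = 0, M32 - M23 = \frac{48}{25}, giving b12 = 0, b13 = 0, b23 = -\frac{4}{5}, i.e. R = \frac{3}{5} - \frac{4}{5} e_{23}.
Its e_{23} coefficient is negative, so report the other preimage -R.
Answer: -\frac{3}{5} + \frac{4}{5} e_{23}. Why the constraint matters: R and -R act identically through the sandwich — M has trace \frac{11}{25} either way — so only the sign condition on e_{23} picks one of the two preimages.


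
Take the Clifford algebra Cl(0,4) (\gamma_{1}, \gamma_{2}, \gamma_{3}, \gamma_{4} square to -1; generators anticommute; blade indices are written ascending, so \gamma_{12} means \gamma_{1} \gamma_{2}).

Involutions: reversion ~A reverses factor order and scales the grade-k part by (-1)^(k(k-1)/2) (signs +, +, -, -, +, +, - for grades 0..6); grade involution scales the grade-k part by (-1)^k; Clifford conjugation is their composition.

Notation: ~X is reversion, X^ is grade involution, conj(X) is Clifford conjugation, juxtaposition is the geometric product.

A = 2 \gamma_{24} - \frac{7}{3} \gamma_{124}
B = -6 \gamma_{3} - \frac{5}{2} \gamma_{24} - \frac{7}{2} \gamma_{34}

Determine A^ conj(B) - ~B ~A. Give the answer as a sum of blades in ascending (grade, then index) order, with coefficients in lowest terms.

first term: -5 - \frac{35}{6} \gamma_{1} + 7 \gamma_{23} + \frac{49}{6} \gamma_{123} - 12 \gamma_{234} - 14 \gamma_{1234}
second term: 5 - \frac{35}{6} \gamma_{1} + 7 \gamma_{23} - \frac{49}{6} \gamma_{123} - 12 \gamma_{234} - 14 \gamma_{1234}
Answer: -10 + \frac{49}{3} \gamma_{123}


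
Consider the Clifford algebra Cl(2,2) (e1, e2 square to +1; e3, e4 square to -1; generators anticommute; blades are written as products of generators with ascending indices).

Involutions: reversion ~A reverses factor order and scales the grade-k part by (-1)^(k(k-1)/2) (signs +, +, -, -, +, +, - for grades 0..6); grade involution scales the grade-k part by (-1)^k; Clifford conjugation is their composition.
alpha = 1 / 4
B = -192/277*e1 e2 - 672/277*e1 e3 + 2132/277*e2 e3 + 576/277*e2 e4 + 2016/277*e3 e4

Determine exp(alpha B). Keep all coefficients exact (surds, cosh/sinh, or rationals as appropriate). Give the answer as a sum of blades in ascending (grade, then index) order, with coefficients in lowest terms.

B^2 term by term: the squares give (-192/277)^2*(e1 e2)^2 + (-672/277)^2*(e1 e3)^2 + (2132/277)^2*(e2 e3)^2 + (576/277)^2*(e2 e4)^2 + (2016/277)^2*(e3 e4)^2 = 36864/76729*(-1) + 451584/76729*(+1) + 4545424/76729*(+1) + 331776/76729*(+1) + 4064256/76729*(-1) = 16 (each basis 2-blade squares to minus the product of its generators' squares); cross terms between blades sharing an index anticommute and cancel; the commuting (index-disjoint) pairs give grade-4 terms 2*c*c'*(blade product), which cancel blade by blade — e1 e2 e3 e4: -774144/76729 + 774144/76729 = 0 — confirming B is simple. So B^2 = 16.
B^2 = 16 — hyperbolic case — the even/odd split gives cosh and sinh: l = 4, alpha*l = 1, so exp(alpha B) = cosh(1) + (sinh(1)/4)*B = cosh(1) + (sinh(1)/4)*B.
Answer: cosh(1) - 48*sinh(1)/277*e1 e2 - 168*sinh(1)/277*e1 e3 + 533*sinh(1)/277*e2 e3 + 144*sinh(1)/277*e2 e4 + 504*sinh(1)/277*e3 e4


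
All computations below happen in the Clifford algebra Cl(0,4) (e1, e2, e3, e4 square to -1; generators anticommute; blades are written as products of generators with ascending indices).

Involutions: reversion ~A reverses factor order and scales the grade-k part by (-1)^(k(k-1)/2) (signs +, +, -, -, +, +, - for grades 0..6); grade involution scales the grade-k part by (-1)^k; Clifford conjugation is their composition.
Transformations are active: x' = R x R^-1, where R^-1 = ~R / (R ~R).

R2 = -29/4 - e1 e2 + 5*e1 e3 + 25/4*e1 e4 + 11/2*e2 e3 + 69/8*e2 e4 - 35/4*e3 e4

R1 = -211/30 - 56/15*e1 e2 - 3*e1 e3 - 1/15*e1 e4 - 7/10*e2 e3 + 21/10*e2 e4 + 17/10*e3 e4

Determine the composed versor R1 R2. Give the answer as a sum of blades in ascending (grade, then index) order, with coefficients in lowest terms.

Distribute over the grade parts of R1 (each basis-blade product reordered to ascending indices, repeated generators contracted through their squares):
<R1>_0 (= -211/30) R2 = 6119/120 + 211/30*e1 e2 - 211/6*e1 e3 - 1055/24*e1 e4 - 2321/60*e2 e3 - 4853/80*e2 e4 + 1477/24*e3 e4
<R1>_2 (= -56/15*e1 e2 - 3*e1 e3 - 1/15*e1 e4 - 7/10*e2 e3 + 21/10*e2 e4 + 17/10*e3 e4) R2 = 2951/240 + 11/30*e1 e2 + 3953/120*e1 e3 + 77/6*e1 e4 - 11911/240*e2 e3 - 177/5*e2 e4 - 11599/240*e3 e4 + 208/5*e1 e2 e3 e4
Summing the partial products and collecting blades:
Answer: 5063/80 + 37/5*e1 e2 - 89/40*e1 e3 - 249/8*e1 e4 - 1413/16*e2 e3 - 1537/16*e2 e4 + 1057/80*e3 e4 + 208/5*e1 e2 e3 e4


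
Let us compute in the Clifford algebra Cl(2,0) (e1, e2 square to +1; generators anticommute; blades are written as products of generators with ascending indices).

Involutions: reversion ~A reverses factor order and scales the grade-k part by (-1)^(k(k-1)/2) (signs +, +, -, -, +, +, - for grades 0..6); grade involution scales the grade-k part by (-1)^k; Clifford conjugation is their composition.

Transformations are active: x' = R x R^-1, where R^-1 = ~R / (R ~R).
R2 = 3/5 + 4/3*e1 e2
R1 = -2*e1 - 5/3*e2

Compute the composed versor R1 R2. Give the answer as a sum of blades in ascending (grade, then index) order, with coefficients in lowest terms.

Distribute over the terms of R1 (each basis-blade product reordered to ascending indices, repeated generators contracted through their squares):
(-2*e1) R2 = -6/5*e1 - 8/3*e2
(-5/3*e2) R2 = 20/9*e1 - e2
Summing the partial products and collecting blades:
Answer: 46/45*e1 - 11/3*e2


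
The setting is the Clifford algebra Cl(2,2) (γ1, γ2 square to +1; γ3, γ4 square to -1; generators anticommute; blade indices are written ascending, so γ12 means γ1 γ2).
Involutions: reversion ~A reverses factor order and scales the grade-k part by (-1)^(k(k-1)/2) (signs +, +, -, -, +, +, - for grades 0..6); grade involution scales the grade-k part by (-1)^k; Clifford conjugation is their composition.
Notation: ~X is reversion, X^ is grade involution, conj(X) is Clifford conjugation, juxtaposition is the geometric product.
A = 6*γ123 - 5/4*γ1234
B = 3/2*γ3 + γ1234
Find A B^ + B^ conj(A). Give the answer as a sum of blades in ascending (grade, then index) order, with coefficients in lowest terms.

first term: -5/4 + 6*γ4 + 9*γ12 + 15/8*γ124
second term: -5/4 - 6*γ4 + 9*γ12 - 15/8*γ124
Answer: -5/2 + 18*γ12


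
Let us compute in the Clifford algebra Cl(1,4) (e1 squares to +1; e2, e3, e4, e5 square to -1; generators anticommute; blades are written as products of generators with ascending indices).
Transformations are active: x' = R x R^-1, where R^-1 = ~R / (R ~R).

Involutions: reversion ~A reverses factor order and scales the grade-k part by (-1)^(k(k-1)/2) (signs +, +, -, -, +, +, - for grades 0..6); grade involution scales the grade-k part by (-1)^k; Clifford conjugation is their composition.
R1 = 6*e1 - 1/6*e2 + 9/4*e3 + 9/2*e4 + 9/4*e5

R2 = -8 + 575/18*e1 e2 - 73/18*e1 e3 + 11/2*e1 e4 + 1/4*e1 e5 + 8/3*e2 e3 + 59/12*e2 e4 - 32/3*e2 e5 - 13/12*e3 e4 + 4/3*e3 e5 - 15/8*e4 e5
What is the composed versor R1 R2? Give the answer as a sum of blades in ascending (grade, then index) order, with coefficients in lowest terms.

Distribute over the terms of R1 (each basis-blade product reordered to ascending indices, repeated generators contracted through their squares):
(6*e1) R2 = -48*e1 + 575/3*e2 - 73/3*e3 + 33*e4 + 3/2*e5 + 16*e1 e2 e3 + 59/2*e1 e2 e4 - 64*e1 e2 e5 - 13/2*e1 e3 e4 + 8*e1 e3 e5 - 45/4*e1 e4 e5
(-1/6*e2) R2 = -575/108*e1 + 4/3*e2 + 4/9*e3 + 59/72*e4 - 16/9*e5 - 73/108*e1 e2 e3 + 11/12*e1 e2 e4 + 1/24*e1 e2 e5 + 13/72*e2 e3 e4 - 2/9*e2 e3 e5 + 5/16*e2 e4 e5
(9/4*e3) R2 = -73/8*e1 + 6*e2 - 18*e3 + 39/16*e4 - 3*e5 + 575/8*e1 e2 e3 - 99/8*e1 e3 e4 - 9/16*e1 e3 e5 - 177/16*e2 e3 e4 + 24*e2 e3 e5 - 135/32*e3 e4 e5
(9/2*e4) R2 = 99/4*e1 + 177/8*e2 - 39/8*e3 - 36*e4 + 135/16*e5 + 575/4*e1 e2 e4 - 73/4*e1 e3 e4 - 9/8*e1 e4 e5 + 12*e2 e3 e4 + 48*e2 e4 e5 - 6*e3 e4 e5
(9/4*e5) R2 = 9/16*e1 - 24*e2 + 3*e3 - 135/32*e4 - 18*e5 + 575/8*e1 e2 e5 - 73/8*e1 e3 e5 + 99/8*e1 e4 e5 + 6*e2 e3 e5 + 177/16*e2 e4 e5 - 39/16*e3 e4 e5
Summing the partial products and collecting blades:
Answer: -16043/432*e1 + 1577/8*e2 - 3151/72*e3 - 1141/288*e4 - 1849/144*e5 + 18835/216*e1 e2 e3 + 1045/6*e1 e2 e4 + 95/12*e1 e2 e5 - 297/8*e1 e3 e4 - 27/16*e1 e3 e5 + 161/144*e2 e3 e4 + 268/9*e2 e3 e5 + 475/8*e2 e4 e5 - 405/32*e3 e4 e5


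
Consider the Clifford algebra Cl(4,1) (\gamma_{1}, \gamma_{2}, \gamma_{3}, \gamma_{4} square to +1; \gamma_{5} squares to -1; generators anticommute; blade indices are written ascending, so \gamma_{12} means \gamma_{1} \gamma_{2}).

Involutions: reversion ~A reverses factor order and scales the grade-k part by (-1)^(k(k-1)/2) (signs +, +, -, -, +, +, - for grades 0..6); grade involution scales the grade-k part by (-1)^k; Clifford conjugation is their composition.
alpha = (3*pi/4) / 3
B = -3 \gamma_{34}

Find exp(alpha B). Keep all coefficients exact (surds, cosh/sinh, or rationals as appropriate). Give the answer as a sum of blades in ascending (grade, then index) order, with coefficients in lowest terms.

B^2 = (-3)^2*(\gamma_{34})^2 = 9*(-1) = -9 (a basis 2-blade squares to minus the product of its generators' squares).
B^2 = -9 — B^2 < 0, so the exponential closes trigonometrically: l = 3, alpha*l = \frac{3 \pi}{4}, so exp(alpha B) = cos(\frac{3 \pi}{4}) + (sin(\frac{3 \pi}{4})/3)*B = - \frac{\sqrt{2}}{2} + (\frac{\sqrt{2}}{6})*B.
Answer: - \frac{\sqrt{2}}{2} - \frac{\sqrt{2}}{2} \gamma_{34}


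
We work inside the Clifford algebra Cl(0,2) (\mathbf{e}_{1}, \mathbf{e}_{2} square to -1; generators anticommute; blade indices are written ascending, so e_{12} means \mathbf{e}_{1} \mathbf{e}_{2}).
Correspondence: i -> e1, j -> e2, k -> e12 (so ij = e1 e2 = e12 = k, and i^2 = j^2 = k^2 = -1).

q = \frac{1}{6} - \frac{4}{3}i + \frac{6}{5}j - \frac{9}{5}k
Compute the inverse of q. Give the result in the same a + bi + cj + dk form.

In blades: q = \frac{1}{6} - \frac{4}{3} e_{1} + \frac{6}{5} e_{2} - \frac{9}{5} e_{12}.
With qbar = \frac{1}{6} + \frac{4}{3} e_{1} - \frac{6}{5} e_{2} + \frac{9}{5} e_{12} (scalar fixed, mapped units negated), q qbar = \frac{5837}{900} (the sum of squared coefficients), so q^-1 = qbar / (\frac{5837}{900}) = \frac{150}{5837} + \frac{1200}{5837} e_{1} - \frac{1080}{5837} e_{2} + \frac{1620}{5837} e_{12}; translating back:
Answer: \frac{150}{5837} + \frac{1200}{5837}i - \frac{1080}{5837}j + \frac{1620}{5837}k


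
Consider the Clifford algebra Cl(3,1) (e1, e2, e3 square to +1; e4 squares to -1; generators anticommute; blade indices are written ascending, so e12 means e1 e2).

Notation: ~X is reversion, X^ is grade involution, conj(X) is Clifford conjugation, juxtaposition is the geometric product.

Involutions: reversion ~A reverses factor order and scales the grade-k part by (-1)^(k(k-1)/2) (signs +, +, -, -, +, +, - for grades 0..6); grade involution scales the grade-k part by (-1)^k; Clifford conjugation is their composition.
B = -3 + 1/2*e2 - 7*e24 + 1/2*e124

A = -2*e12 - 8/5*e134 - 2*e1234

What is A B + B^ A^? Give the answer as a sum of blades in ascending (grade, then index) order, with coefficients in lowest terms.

first term: -e1 - e3 + e4 + 6*e12 - 14*e13 + 14*e14 + 4/5*e23 - 56/5*e123 + 19/5*e134 + 26/5*e1234
second term: -e1 - e3 - e4 + 6*e12 - 14*e13 - 14*e14 - 4/5*e23 - 56/5*e123 - 29/5*e134 + 34/5*e1234
Answer: -2*e1 - 2*e3 + 12*e12 - 28*e13 - 112/5*e123 - 2*e134 + 12*e1234


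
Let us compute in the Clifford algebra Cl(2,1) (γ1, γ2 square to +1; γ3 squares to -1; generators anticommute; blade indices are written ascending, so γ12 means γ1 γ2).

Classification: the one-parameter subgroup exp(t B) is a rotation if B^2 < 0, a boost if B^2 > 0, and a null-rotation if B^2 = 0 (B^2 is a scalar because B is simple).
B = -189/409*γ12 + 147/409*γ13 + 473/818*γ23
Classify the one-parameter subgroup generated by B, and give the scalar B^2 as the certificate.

B^2 term by term: the squares give (-189/409)^2*(γ12)^2 + (147/409)^2*(γ13)^2 + (473/818)^2*(γ23)^2 = 35721/167281*(-1) + 21609/167281*(+1) + 223729/669124*(+1) = 1/4 (each basis 2-blade squares to minus the product of its generators' squares); cross terms between blades sharing an index anticommute and cancel. So B^2 = 1/4.
Answer: boost, certificate B^2 = 1/4. One invariant decides it: the square 1/4 survives every conjugation, and its sign is exactly the classification.


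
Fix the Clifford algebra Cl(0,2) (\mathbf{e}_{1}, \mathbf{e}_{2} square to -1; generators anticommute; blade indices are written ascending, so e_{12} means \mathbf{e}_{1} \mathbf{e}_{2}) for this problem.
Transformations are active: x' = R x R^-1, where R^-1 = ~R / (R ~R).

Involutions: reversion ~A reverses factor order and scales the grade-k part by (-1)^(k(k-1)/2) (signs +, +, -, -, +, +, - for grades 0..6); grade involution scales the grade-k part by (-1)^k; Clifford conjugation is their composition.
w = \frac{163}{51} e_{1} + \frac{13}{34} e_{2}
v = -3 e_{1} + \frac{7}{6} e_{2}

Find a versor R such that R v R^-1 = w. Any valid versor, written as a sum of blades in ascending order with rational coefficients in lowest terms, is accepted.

Equal squares first: v^2 = w^2 = -\frac{373}{36}. Then v + w = \frac{10}{51} e_{1} + \frac{79}{51} e_{2} is a versor taking v to w, provided it is invertible.
Answer: \frac{10}{51} e_{1} + \frac{79}{51} e_{2}


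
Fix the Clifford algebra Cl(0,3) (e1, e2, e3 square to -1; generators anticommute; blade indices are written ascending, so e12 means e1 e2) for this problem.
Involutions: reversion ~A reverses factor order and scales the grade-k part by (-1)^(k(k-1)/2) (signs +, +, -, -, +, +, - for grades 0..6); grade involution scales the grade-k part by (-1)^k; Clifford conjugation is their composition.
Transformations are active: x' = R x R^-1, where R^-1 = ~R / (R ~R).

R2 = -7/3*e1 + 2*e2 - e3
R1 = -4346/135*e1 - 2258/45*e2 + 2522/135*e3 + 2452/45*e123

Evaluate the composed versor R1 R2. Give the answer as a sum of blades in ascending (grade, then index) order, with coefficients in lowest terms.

Distribute over the terms of R2 (each basis-blade product reordered to ascending indices, repeated generators contracted through their squares):
R1 (-7/3*e1) = -30422/405 - 15806/135*e12 + 17654/405*e13 + 17164/135*e23
R1 (2*e2) = 4516/45 - 8692/135*e12 + 4904/45*e13 - 5044/135*e23
R1 (-e3) = 2522/135 + 2452/45*e12 + 4346/135*e13 + 2258/45*e23
Summing the partial products and collecting blades:
Answer: 17788/405 - 5714/45*e12 + 74828/405*e13 + 6298/45*e23


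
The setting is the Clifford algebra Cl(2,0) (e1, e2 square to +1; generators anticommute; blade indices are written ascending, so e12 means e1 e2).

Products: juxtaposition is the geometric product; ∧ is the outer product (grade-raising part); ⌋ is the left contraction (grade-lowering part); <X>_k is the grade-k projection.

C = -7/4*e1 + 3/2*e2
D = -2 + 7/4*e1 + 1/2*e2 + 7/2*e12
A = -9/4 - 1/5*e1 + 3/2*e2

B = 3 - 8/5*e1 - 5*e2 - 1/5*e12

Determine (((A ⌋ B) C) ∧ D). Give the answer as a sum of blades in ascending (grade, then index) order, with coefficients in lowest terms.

step 1: -1393/100 + 39/10*e1 + 1129/100*e2 + 9/20*e12
step 2: 1011/100 + 10021/400*e1 - 8043/400*e2 + 10243/400*e12
step 3: -1011/50 - 2593/80*e1 + 4527/100*e2 + 10203/320*e12
Answer: -1011/50 - 2593/80*e1 + 4527/100*e2 + 10203/320*e12


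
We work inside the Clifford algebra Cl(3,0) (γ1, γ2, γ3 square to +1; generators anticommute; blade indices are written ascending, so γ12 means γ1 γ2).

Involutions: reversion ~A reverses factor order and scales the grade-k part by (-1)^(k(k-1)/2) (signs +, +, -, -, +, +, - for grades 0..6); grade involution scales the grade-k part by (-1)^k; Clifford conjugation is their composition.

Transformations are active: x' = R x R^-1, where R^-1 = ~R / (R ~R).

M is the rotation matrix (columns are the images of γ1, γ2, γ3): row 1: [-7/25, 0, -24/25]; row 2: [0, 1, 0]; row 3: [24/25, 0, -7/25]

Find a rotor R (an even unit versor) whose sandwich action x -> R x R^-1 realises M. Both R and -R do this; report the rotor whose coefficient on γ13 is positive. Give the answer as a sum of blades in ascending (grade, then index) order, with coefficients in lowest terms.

Method: write R = a + b12*γ12 + b13*γ13 + b23*γ23 with a^2 + b12^2 + b13^2 + b23^2 = 1 (so R^-1 = ~R). Expanding the columns R e_j ~R gives tr M = 4a^2 - 1 and, from the antisymmetric part, M21 - M12 = -4a*b12, M13 - M31 = 4a*b13, M32 - M23 = -4a*b23.
Here tr M = 11/25, so a^2 = (1 + tr M)/4 = 9/25 and a = ±3/5. Taking a = 3/5: M21 - M12 = 0, M13 - M31 = -48/25, M32 - M23 = 0, giving b12 = 0, b13 = -4/5, b23 = 0, i.e. R = 3/5 - 4/5*γ13.
Its γ13 coefficient is negative, so report the other preimage -R.
Answer: -3/5 + 4/5*γ13. Why the constraint matters: R and -R act identically through the sandwich — M has trace 11/25 either way — so only the sign condition on γ13 picks one of the two preimages.


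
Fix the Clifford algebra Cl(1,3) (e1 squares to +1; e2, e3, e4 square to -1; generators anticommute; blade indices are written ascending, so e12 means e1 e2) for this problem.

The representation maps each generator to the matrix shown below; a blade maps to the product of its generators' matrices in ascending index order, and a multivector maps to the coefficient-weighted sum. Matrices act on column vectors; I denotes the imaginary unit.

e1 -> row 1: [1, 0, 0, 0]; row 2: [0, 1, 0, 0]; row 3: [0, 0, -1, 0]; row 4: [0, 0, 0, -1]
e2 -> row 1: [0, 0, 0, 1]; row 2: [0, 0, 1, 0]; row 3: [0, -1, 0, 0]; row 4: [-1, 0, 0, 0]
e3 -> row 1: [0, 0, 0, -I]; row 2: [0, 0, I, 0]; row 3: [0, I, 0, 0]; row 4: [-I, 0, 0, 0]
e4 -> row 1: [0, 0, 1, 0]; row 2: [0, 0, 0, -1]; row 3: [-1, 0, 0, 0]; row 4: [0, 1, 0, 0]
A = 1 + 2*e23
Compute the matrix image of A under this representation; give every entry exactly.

Bivector images (products of the table entries): rho(e23) = rho(e2)rho(e3) = row 1: [-I, 0, 0, 0]; row 2: [0, I, 0, 0]; row 3: [0, 0, -I, 0]; row 4: [0, 0, 0, I].
M = (1)*1 + (2)*rho(e23), summed entrywise (1 is the identity matrix):
Answer: row 1: [1 - 2*I, 0, 0, 0]; row 2: [0, 1 + 2*I, 0, 0]; row 3: [0, 0, 1 - 2*I, 0]; row 4: [0, 0, 0, 1 + 2*I]


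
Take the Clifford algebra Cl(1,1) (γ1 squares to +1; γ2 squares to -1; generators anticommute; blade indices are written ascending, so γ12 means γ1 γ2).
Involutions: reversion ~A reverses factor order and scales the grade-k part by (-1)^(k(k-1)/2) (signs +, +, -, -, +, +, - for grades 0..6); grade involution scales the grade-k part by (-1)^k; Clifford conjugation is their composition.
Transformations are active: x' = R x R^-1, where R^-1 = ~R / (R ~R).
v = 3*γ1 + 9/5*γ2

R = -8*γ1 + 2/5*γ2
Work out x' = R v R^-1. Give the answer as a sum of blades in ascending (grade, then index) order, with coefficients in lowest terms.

~R = -8*γ1 + 2/5*γ2, and R ~R = 1596/25, so R^-1 = ~R / (1596/25).
R v = -618/25 - 78/5*γ12
Answer: 425/133*γ1 - 1403/665*γ2
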